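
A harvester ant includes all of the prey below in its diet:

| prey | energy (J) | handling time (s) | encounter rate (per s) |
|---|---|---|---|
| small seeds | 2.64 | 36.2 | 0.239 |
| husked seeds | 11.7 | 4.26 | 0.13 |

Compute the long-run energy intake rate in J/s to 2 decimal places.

0.21 J/s

Energy encountered per unit search time: 0.239×2.64 + 0.13×11.7 = 2.152 J/s.
Handling time per unit search time: 0.239×36.2 + 0.13×4.26 = 9.206.
Rate = 2.152/(1 + 9.206) = 0.2109 J/s.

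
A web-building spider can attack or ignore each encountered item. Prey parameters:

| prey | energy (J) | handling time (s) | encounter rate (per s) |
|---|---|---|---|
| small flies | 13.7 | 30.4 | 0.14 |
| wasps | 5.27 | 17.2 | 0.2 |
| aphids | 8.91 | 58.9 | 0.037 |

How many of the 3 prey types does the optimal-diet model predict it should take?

Profitabilities (E/h, J/s): small flies 0.451, wasps 0.306, aphids 0.151. Add prey in this order while the next type's profitability exceeds the intake rate on those already taken.
Rate on top 1: 0.3649. wasps: 0.306 < 0.3649 → exclude; stop.
Optimal diet: small flies — 1 of 3 types.

1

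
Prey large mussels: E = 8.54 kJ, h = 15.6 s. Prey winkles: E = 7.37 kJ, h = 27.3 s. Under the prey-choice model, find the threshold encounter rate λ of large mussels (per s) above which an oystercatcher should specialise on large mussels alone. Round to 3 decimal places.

The zero-one rule: include winkles iff E₂/h₂ > λE₁/(1+λh₁). Equality gives the switch point.
λE₁h₂ = E₂ + λE₂h₁ ⇒ λ = E₂/(E₁h₂ − E₂h₁) = 7.37/(233.1 − 115) = 0.06237 per s.

0.062 per s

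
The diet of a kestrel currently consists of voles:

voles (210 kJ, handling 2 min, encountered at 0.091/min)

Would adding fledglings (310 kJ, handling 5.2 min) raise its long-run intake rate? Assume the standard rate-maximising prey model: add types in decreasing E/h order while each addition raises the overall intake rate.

Yes

Intake rate on the current diet: R = (0.091×210) / (1 + 0.091×2) = 19.11/1.182 = 16.17 kJ/min.
Profitability of fledglings: 310/5.2 = 59.62 kJ/min.
Since 59.62 > R, including fledglings increases the long-run rate.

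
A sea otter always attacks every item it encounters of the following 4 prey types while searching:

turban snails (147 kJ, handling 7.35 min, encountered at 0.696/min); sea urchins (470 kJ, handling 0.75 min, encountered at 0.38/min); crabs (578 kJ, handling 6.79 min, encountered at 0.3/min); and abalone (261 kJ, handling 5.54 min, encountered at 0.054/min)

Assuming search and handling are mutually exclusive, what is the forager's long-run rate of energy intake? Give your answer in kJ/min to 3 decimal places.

53.613 kJ/min

Energy encountered per unit search time: 0.696×147 + 0.38×470 + 0.3×578 + 0.054×261 = 468.4 kJ/min.
Handling time per unit search time: 0.696×7.35 + 0.38×0.75 + 0.3×6.79 + 0.054×5.54 = 7.737.
Rate = 468.4/(1 + 7.737) = 53.61 kJ/min.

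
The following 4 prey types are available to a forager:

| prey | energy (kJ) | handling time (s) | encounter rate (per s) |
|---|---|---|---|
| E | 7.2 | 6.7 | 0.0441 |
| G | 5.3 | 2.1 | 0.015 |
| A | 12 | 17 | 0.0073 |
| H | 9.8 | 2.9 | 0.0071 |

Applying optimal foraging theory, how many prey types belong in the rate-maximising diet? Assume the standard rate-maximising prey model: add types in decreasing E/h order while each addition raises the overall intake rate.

4

Profitabilities (E/h, kJ/s): H 3.38, G 2.52, E 1.07, A 0.706. Add prey in this order while the next type's profitability exceeds the intake rate on those already taken.
Rate on top 1: 0.06818. G: 2.52 > 0.06818 → include.
Rate on top 2: 0.1417. E: 1.07 > 0.1417 → include.
Rate on top 3: 0.3463. A: 0.706 > 0.3463 → include.
Optimal diet: H, G, E, A — 4 of 4 types.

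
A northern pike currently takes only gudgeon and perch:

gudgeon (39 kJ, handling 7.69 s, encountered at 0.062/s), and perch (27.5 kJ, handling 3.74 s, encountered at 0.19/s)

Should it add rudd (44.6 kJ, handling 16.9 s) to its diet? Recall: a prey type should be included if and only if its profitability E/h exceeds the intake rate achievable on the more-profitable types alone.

On gudgeon and perch alone, R = ΣλE/(1+Σλh) = 7.643/2.187 = 3.494 kJ/s.
Profitability of rudd: 44.6/16.9 = 2.639 kJ/s.
Since 2.639 < R, time spent handling rudd is better spent searching.

No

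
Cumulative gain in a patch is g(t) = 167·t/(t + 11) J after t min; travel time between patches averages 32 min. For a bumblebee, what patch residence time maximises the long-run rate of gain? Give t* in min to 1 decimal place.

18.8 min

Maximise g(t)/(T+t): set derivative to zero → g'(t)(T+t) = g(t).
g'(t) = 167·11/(t + 11)². Setting 167·11/(t+11)² = 167t/[(t+11)(32+t)] gives 11(32+t) = t(t+11), so t² = 11×32 = 352.
t* = √352 = 18.76 min.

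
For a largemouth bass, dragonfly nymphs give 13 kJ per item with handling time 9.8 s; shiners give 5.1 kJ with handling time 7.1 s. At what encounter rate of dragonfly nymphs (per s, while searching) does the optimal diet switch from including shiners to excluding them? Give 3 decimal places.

The zero-one rule: include shiners iff E₂/h₂ > λE₁/(1+λh₁). Equality gives the switch point.
λE₁h₂ = E₂ + λE₂h₁ ⇒ λ = E₂/(E₁h₂ − E₂h₁) = 5.1/(92.3 − 49.98) = 0.1205 per s.

0.121 per s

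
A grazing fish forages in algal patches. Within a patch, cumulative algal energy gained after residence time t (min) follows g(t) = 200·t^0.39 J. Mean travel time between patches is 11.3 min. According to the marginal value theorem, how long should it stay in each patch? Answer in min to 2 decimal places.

7.22 min

Optimal t* satisfies g'(t*) = g(t*)/(T + t*).
g'(t) = 0.39·200·t^-0.61. Setting 0.39·200·t^-0.61 = 200·t^0.39/(11.3+t) gives 0.39(11.3+t) = t, so 0.61·t = 0.39×11.3.
t* = 0.39×11.3/0.61 = 7.225 min.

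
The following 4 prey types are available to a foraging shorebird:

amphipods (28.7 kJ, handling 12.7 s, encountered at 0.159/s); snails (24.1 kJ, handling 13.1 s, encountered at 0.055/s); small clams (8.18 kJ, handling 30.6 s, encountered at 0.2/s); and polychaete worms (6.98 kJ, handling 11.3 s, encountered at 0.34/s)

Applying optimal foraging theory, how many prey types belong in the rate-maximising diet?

Rank by E/h (kJ/s): amphipods 2.26, snails 1.84, polychaete worms 0.618, small clams 0.267. Include each in turn until the next type's E/h falls below the running intake rate.
Rate on top 1: 1.511. snails: 1.84 > 1.511 → include.
Rate on top 2: 1.575. polychaete worms: 0.618 < 1.575 → exclude; stop.
Optimal diet: amphipods, snails — 2 of 4 types.

2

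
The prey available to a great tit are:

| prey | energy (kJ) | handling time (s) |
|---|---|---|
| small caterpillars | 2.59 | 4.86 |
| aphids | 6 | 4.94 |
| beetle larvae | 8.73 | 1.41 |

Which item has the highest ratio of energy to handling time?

Profitability E/h (kJ/s): small caterpillars = 2.59/4.86 = 0.533, aphids = 6/4.94 = 1.21, beetle larvae = 8.73/1.41 = 6.19.
Ranked: beetle larvae > aphids > small caterpillars.

beetle larvae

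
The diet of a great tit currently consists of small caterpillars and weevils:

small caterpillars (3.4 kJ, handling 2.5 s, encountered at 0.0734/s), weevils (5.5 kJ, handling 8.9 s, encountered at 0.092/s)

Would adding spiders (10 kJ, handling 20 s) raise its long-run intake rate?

Intake rate on the current diet: R = (0.0734×3.4 + 0.092×5.5) / (1 + 0.0734×2.5 + 0.092×8.9) = 0.7556/2.002 = 0.3773 kJ/s.
spiders: E/h = 10/20 = 0.5 kJ/s.
Since 0.5 > R, including spiders increases the long-run rate.

Yes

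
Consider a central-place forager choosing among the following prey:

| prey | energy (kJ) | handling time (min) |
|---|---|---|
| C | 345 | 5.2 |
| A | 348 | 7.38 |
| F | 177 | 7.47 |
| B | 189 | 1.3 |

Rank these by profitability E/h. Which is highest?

Profitability E/h (kJ/min): C = 345/5.2 = 66.3, A = 348/7.38 = 47.2, F = 177/7.47 = 23.7, B = 189/1.3 = 145.
Ranked: B > C > A > F.

B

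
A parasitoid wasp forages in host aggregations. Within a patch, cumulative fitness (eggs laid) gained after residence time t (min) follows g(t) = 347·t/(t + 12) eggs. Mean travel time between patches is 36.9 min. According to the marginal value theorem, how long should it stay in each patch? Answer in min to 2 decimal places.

By the marginal value theorem, leave when the instantaneous gain rate g'(t) equals the habitat-wide average g(t)/(T + t).
g'(t) = 347·12/(t + 12)². Setting 347·12/(t+12)² = 347t/[(t+12)(36.9+t)] gives 12(36.9+t) = t(t+12), so t² = 12×36.9 = 442.8.
t* = √442.8 = 21.04 min.

21.04 min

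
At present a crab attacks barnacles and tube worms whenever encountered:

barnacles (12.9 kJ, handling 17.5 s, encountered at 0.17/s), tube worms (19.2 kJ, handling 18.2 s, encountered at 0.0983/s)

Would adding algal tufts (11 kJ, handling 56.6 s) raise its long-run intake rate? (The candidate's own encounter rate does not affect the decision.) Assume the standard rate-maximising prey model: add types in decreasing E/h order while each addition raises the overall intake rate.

No

On barnacles and tube worms alone, R = ΣλE/(1+Σλh) = 4.08/5.764 = 0.7079 kJ/s.
algal tufts: E/h = 11/56.6 = 0.1943 kJ/s.
0.1943 < 0.7079, so adding algal tufts would lower the average — exclude it.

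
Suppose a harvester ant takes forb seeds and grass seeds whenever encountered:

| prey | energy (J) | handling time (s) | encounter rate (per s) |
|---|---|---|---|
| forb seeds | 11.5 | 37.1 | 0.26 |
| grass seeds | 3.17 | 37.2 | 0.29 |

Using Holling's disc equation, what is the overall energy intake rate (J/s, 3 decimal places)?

R = (0.26×11.5 + 0.29×3.17) / (1 + 0.26×37.1 + 0.29×37.2) = 3.909/21.43 = 0.1824 J/s.

0.182 J/s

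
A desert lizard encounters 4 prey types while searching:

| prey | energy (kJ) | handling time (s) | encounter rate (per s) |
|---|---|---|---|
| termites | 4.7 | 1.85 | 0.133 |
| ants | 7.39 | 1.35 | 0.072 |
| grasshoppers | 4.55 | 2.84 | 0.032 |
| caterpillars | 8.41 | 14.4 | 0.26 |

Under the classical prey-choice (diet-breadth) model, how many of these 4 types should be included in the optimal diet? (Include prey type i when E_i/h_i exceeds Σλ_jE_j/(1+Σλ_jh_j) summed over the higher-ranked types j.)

Profitabilities (E/h, kJ/s): ants 5.47, termites 2.54, grasshoppers 1.6, caterpillars 0.584. Add prey in this order while the next type's profitability exceeds the intake rate on those already taken.
Rate on top 1: 0.4849. termites: 2.54 > 0.4849 → include.
Rate on top 2: 0.8615. grasshoppers: 1.6 > 0.8615 → include.
Rate on top 3: 0.9084. caterpillars: 0.584 < 0.9084 → exclude; stop.
Optimal diet: ants, termites, grasshoppers — 3 of 4 types.

3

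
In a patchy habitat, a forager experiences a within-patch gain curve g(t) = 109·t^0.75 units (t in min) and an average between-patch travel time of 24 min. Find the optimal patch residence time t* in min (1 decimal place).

72.0 min

Optimal t* satisfies g'(t*) = g(t*)/(T + t*).
g'(t) = 0.75·109·t^-0.25. Setting 0.75·109·t^-0.25 = 109·t^0.75/(24+t) gives 0.75(24+t) = t, so 0.25·t = 0.75×24.
t* = 0.75×24/0.25 = 72 min.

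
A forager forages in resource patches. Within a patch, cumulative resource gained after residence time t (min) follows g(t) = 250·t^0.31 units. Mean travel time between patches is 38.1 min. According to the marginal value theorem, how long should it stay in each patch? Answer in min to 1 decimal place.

17.1 min

Maximise g(t)/(T+t): set derivative to zero → g'(t)(T+t) = g(t).
g'(t) = 0.31·250·t^-0.69. Setting 0.31·250·t^-0.69 = 250·t^0.31/(38.1+t) gives 0.31(38.1+t) = t, so 0.69·t = 0.31×38.1.
t* = 0.31×38.1/0.69 = 17.12 min.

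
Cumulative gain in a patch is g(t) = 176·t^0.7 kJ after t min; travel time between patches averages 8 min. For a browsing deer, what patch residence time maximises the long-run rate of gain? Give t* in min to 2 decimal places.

Optimal t* satisfies g'(t*) = g(t*)/(T + t*).
g'(t) = 0.7·176·t^-0.3. Setting 0.7·176·t^-0.3 = 176·t^0.7/(8+t) gives 0.7(8+t) = t, so 0.30·t = 0.7×8.
t* = 0.7×8/0.30 = 18.67 min.

18.67 min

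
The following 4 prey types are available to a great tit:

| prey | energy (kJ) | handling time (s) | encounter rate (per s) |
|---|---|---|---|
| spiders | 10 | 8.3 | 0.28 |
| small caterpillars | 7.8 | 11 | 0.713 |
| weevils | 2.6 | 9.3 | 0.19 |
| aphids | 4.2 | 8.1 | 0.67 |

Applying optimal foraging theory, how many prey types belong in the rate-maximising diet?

Profitabilities (E/h, kJ/s): spiders 1.2, small caterpillars 0.709, aphids 0.519, weevils 0.28. Add prey in this order while the next type's profitability exceeds the intake rate on those already taken.
Rate on top 1: 0.8424. small caterpillars: 0.709 < 0.8424 → exclude; stop.
Optimal diet: spiders — 1 of 4 types.

1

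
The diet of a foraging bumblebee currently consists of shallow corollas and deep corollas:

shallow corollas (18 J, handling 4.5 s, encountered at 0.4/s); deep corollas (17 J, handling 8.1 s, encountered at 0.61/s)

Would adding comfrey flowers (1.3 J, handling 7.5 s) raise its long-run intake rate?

No

Intake rate on the current diet: R = (0.4×18 + 0.61×17) / (1 + 0.4×4.5 + 0.61×8.1) = 17.57/7.741 = 2.27 J/s.
Profitability of comfrey flowers: 1.3/7.5 = 0.1733 J/s.
0.1733 < 2.27, so adding comfrey flowers would lower the average — exclude it.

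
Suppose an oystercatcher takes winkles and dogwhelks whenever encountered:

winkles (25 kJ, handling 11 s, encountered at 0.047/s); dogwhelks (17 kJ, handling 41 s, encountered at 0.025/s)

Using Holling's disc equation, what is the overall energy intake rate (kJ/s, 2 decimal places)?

R = Σλ_iE_i / (1 + Σλ_ih_i)
Numerator: 0.047×25 + 0.025×17 = 1.6
Denominator: 1 + 0.047×11 + 0.025×41 = 2.542
R = 1.6/2.542 = 0.6294 kJ/s

0.63 kJ/s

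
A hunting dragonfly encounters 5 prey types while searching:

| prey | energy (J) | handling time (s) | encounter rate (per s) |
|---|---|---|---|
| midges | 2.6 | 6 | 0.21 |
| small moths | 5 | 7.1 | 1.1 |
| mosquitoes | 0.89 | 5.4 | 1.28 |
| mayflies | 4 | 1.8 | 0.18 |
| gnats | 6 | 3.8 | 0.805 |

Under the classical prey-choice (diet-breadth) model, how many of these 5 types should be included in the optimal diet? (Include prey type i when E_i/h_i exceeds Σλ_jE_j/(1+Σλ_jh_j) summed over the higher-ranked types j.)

2

E/h in descending order: mayflies 2.22, gnats 1.58, small moths 0.704, midges 0.433, mosquitoes 0.165 J/s. The optimal diet is the largest prefix of this list for which every included type satisfies E_i/h_i > R on the types above it.
Rate on top 1: 0.5438. gnats: 1.58 > 0.5438 → include.
Rate on top 2: 1.266. small moths: 0.704 < 1.266 → exclude; stop.
Optimal diet: mayflies, gnats — 2 of 5 types.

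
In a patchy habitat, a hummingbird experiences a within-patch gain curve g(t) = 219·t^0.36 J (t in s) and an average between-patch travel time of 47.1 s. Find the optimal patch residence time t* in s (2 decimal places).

26.49 s

Maximise g(t)/(T+t): set derivative to zero → g'(t)(T+t) = g(t).
g'(t) = 0.36·219·t^-0.64. Setting 0.36·219·t^-0.64 = 219·t^0.36/(47.1+t) gives 0.36(47.1+t) = t, so 0.64·t = 0.36×47.1.
t* = 0.36×47.1/0.64 = 26.49 s.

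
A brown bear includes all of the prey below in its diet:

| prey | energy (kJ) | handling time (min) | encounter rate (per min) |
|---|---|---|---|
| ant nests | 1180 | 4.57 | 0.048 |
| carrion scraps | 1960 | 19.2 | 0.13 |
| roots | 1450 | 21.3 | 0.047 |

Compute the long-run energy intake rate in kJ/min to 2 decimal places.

Energy encountered per unit search time: 0.048×1180 + 0.13×1960 + 0.047×1450 = 379.6 kJ/min.
Handling time per unit search time: 0.048×4.57 + 0.13×19.2 + 0.047×21.3 = 3.716.
Rate = 379.6/(1 + 3.716) = 80.48 kJ/min.

80.48 kJ/min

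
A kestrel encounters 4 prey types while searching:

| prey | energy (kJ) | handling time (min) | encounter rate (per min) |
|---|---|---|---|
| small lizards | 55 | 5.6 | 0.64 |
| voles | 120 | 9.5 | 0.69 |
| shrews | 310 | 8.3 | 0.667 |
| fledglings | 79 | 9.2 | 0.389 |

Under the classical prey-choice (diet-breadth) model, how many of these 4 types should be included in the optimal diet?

Rank by E/h (kJ/min): shrews 37.3, voles 12.6, small lizards 9.82, fledglings 8.59. Include each in turn until the next type's E/h falls below the running intake rate.
Rate on top 1: 31.64. voles: 12.6 < 31.64 → exclude; stop.
Optimal diet: shrews — 1 of 4 types.

1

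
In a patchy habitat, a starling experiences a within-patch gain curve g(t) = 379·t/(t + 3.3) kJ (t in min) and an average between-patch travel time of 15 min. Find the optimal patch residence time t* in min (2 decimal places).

Optimal t* satisfies g'(t*) = g(t*)/(T + t*).
g'(t) = 379·3.3/(t + 3.3)². Setting 379·3.3/(t+3.3)² = 379t/[(t+3.3)(15+t)] gives 3.3(15+t) = t(t+3.3), so t² = 3.3×15 = 49.5.
t* = √49.5 = 7.036 min.

7.04 min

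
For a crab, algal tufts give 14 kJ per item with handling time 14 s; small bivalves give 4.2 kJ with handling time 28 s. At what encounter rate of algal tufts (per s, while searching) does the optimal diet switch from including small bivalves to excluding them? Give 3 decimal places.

0.013 per s

The zero-one rule: include small bivalves iff E₂/h₂ > λE₁/(1+λh₁). Equality gives the switch point.
λE₁h₂ = E₂ + λE₂h₁ ⇒ λ = E₂/(E₁h₂ − E₂h₁) = 4.2/(392 − 58.8) = 0.01261 per s.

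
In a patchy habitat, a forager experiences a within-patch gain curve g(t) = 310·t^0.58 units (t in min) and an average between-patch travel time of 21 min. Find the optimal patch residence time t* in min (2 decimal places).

Maximise g(t)/(T+t): set derivative to zero → g'(t)(T+t) = g(t).
g'(t) = 0.58·310·t^-0.42. Setting 0.58·310·t^-0.42 = 310·t^0.58/(21+t) gives 0.58(21+t) = t, so 0.42·t = 0.58×21.
t* = 0.58×21/0.42 = 29 min.

29.00 min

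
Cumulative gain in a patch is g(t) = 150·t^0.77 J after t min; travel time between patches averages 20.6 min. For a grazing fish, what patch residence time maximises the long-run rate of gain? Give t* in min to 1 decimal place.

Optimal t* satisfies g'(t*) = g(t*)/(T + t*).
g'(t) = 0.77·150·t^-0.23. Setting 0.77·150·t^-0.23 = 150·t^0.77/(20.6+t) gives 0.77(20.6+t) = t, so 0.23·t = 0.77×20.6.
t* = 0.77×20.6/0.23 = 68.97 min.

69.0 min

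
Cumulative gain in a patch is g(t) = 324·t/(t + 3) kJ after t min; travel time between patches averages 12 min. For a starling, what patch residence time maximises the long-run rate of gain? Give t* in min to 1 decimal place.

6.0 min

Maximise g(t)/(T+t): set derivative to zero → g'(t)(T+t) = g(t).
g'(t) = 324·3/(t + 3)². Setting 324·3/(t+3)² = 324t/[(t+3)(12+t)] gives 3(12+t) = t(t+3), so t² = 3×12 = 36.
t* = √36 = 6 min.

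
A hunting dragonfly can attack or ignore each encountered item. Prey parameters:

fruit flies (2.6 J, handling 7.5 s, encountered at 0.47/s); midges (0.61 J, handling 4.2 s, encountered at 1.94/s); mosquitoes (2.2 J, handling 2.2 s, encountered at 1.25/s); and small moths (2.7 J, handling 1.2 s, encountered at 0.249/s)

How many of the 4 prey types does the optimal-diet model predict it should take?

Profitabilities (E/h, J/s): small moths 2.25, mosquitoes 1, fruit flies 0.347, midges 0.145. Add prey in this order while the next type's profitability exceeds the intake rate on those already taken.
Rate on top 1: 0.5176. mosquitoes: 1 > 0.5176 → include.
Rate on top 2: 0.8453. fruit flies: 0.347 < 0.8453 → exclude; stop.
Optimal diet: small moths, mosquitoes — 2 of 4 types.

2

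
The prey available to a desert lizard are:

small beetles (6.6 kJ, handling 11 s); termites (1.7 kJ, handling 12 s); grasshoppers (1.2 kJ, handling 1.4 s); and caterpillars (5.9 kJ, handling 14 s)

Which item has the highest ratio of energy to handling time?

In descending order of E/h:
grasshoppers: 1.2/1.4 = 0.857 kJ/s
small beetles: 6.6/11 = 0.6 kJ/s
caterpillars: 5.9/14 = 0.421 kJ/s
termites: 1.7/12 = 0.142 kJ/s

grasshoppers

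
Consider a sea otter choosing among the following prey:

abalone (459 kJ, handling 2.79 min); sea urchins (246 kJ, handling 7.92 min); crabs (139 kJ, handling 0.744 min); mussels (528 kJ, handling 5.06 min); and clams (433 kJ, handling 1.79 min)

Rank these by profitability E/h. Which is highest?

In descending order of E/h:
clams: 433/1.79 = 242 kJ/min
crabs: 139/0.744 = 187 kJ/min
abalone: 459/2.79 = 165 kJ/min
mussels: 528/5.06 = 104 kJ/min
sea urchins: 246/7.92 = 31.1 kJ/min

clams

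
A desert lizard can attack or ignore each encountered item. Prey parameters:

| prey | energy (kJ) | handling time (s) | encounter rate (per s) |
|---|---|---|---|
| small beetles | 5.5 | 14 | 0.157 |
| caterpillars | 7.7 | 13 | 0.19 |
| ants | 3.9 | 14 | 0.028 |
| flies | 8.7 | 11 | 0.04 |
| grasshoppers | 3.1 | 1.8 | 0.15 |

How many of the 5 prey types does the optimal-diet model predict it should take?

Profitabilities (E/h, kJ/s): grasshoppers 1.72, flies 0.791, caterpillars 0.592, small beetles 0.393, ants 0.279. Add prey in this order while the next type's profitability exceeds the intake rate on those already taken.
Rate on top 1: 0.3661. flies: 0.791 > 0.3661 → include.
Rate on top 2: 0.4754. caterpillars: 0.592 > 0.4754 → include.
Rate on top 3: 0.5445. small beetles: 0.393 < 0.5445 → exclude; stop.
Optimal diet: grasshoppers, flies, caterpillars — 3 of 5 types.

3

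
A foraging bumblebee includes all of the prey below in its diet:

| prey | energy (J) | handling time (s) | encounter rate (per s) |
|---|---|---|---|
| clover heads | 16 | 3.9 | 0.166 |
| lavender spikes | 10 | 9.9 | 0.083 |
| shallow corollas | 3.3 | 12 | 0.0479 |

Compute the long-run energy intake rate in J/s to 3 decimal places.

1.197 J/s

Energy encountered per unit search time: 0.166×16 + 0.083×10 + 0.0479×3.3 = 3.644 J/s.
Handling time per unit search time: 0.166×3.9 + 0.083×9.9 + 0.0479×12 = 2.044.
Rate = 3.644/(1 + 2.044) = 1.197 J/s.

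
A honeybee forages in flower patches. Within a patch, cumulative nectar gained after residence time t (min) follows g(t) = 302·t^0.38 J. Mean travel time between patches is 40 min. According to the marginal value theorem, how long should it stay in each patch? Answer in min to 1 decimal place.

Maximise g(t)/(T+t): set derivative to zero → g'(t)(T+t) = g(t).
g'(t) = 0.38·302·t^-0.62. Setting 0.38·302·t^-0.62 = 302·t^0.38/(40+t) gives 0.38(40+t) = t, so 0.62·t = 0.38×40.
t* = 0.38×40/0.62 = 24.52 min.

24.5 min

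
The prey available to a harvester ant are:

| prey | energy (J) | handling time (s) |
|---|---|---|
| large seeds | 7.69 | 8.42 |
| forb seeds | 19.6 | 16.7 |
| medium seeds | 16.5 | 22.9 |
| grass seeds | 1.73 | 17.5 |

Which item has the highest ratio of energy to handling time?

forb seeds

In descending order of E/h:
forb seeds: 19.6/16.7 = 1.17 J/s
large seeds: 7.69/8.42 = 0.913 J/s
medium seeds: 16.5/22.9 = 0.721 J/s
grass seeds: 1.73/17.5 = 0.0989 J/s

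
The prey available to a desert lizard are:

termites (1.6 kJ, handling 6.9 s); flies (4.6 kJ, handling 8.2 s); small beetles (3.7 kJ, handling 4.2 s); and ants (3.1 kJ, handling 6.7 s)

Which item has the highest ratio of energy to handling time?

Profitability E/h (kJ/s): termites = 1.6/6.9 = 0.232, flies = 4.6/8.2 = 0.561, small beetles = 3.7/4.2 = 0.881, ants = 3.1/6.7 = 0.463.
Ranked: small beetles > flies > ants > termites.

small beetles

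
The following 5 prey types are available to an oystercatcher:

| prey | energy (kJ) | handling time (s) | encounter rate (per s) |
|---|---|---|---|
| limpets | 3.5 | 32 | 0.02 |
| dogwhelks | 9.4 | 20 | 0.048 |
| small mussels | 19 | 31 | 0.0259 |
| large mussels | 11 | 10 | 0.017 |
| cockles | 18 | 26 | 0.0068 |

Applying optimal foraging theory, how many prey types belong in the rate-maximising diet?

Profitabilities (E/h, kJ/s): large mussels 1.1, cockles 0.692, small mussels 0.613, dogwhelks 0.47, limpets 0.109. Add prey in this order while the next type's profitability exceeds the intake rate on those already taken.
Rate on top 1: 0.1598. cockles: 0.692 > 0.1598 → include.
Rate on top 2: 0.2297. small mussels: 0.613 > 0.2297 → include.
Rate on top 3: 0.3728. dogwhelks: 0.47 > 0.3728 → include.
Rate on top 4: 0.4028. limpets: 0.109 < 0.4028 → exclude; stop.
Optimal diet: large mussels, cockles, small mussels, dogwhelks — 4 of 5 types.

4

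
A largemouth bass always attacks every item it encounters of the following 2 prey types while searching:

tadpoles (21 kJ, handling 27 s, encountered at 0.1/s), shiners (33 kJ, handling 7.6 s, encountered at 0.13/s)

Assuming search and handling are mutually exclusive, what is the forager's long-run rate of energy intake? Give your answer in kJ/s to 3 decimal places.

1.363 kJ/s

R = (0.1×21 + 0.13×33) / (1 + 0.1×27 + 0.13×7.6) = 6.39/4.688 = 1.363 kJ/s.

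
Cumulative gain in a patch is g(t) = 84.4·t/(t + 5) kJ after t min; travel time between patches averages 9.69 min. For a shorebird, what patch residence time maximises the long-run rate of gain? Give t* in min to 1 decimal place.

Maximise g(t)/(T+t): set derivative to zero → g'(t)(T+t) = g(t).
g'(t) = 84.4·5/(t + 5)². Setting 84.4·5/(t+5)² = 84.4t/[(t+5)(9.69+t)] gives 5(9.69+t) = t(t+5), so t² = 5×9.69 = 48.45.
t* = √48.45 = 6.961 min.

7.0 min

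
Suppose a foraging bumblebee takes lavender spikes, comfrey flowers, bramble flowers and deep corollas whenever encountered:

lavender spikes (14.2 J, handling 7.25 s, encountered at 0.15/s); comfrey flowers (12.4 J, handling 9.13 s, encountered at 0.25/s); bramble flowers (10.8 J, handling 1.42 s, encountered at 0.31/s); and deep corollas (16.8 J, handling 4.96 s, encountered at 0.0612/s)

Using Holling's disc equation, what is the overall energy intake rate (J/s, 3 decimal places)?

1.878 J/s

R = Σλ_iE_i / (1 + Σλ_ih_i)
Numerator: 0.15×14.2 + 0.25×12.4 + 0.31×10.8 + 0.0612×16.8 = 9.606
Denominator: 1 + 0.15×7.25 + 0.25×9.13 + 0.31×1.42 + 0.0612×4.96 = 5.114
R = 9.606/5.114 = 1.878 J/s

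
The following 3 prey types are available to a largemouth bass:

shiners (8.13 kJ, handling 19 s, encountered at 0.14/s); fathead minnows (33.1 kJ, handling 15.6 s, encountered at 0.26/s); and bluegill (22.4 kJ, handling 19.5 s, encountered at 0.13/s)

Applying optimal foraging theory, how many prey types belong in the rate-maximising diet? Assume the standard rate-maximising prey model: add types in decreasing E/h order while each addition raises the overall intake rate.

Profitabilities (E/h, kJ/s): fathead minnows 2.12, bluegill 1.15, shiners 0.428. Add prey in this order while the next type's profitability exceeds the intake rate on those already taken.
Rate on top 1: 1.702. bluegill: 1.15 < 1.702 → exclude; stop.
Optimal diet: fathead minnows — 1 of 3 types.

1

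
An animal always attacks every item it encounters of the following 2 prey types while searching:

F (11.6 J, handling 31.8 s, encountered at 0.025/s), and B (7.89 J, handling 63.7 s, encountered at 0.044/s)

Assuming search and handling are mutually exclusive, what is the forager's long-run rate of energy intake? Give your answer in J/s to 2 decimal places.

Energy encountered per unit search time: 0.025×11.6 + 0.044×7.89 = 0.6372 J/s.
Handling time per unit search time: 0.025×31.8 + 0.044×63.7 = 3.598.
Rate = 0.6372/(1 + 3.598) = 0.1386 J/s.

0.14 J/s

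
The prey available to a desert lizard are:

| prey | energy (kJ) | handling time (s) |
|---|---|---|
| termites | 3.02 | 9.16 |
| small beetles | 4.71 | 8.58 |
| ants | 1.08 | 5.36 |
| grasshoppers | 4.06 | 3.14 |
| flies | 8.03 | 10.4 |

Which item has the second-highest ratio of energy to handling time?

flies

In descending order of E/h:
grasshoppers: 4.06/3.14 = 1.29 kJ/s
flies: 8.03/10.4 = 0.772 kJ/s
small beetles: 4.71/8.58 = 0.549 kJ/s
termites: 3.02/9.16 = 0.33 kJ/s
ants: 1.08/5.36 = 0.201 kJ/s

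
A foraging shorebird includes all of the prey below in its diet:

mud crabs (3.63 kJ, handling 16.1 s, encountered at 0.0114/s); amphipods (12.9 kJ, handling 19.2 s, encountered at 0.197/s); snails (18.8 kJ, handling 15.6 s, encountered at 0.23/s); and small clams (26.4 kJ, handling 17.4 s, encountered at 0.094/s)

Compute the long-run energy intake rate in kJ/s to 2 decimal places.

0.92 kJ/s

Energy encountered per unit search time: 0.0114×3.63 + 0.197×12.9 + 0.23×18.8 + 0.094×26.4 = 9.388 kJ/s.
Handling time per unit search time: 0.0114×16.1 + 0.197×19.2 + 0.23×15.6 + 0.094×17.4 = 9.19.
Rate = 9.388/(1 + 9.19) = 0.9214 kJ/s.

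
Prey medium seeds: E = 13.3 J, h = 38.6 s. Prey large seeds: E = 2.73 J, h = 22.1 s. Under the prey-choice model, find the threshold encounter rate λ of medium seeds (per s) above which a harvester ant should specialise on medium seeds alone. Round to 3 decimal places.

0.014 per s

The zero-one rule: include large seeds iff E₂/h₂ > λE₁/(1+λh₁). Equality gives the switch point.
λE₁h₂ = E₂ + λE₂h₁ ⇒ λ = E₂/(E₁h₂ − E₂h₁) = 2.73/(293.9 − 105.4) = 0.01448 per s.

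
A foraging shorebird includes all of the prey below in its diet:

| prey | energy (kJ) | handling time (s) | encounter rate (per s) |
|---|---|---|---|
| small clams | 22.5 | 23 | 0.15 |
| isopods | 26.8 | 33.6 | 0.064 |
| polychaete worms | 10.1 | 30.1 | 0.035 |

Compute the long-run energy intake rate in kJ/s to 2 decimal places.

R = (0.15×22.5 + 0.064×26.8 + 0.035×10.1) / (1 + 0.15×23 + 0.064×33.6 + 0.035×30.1) = 5.444/7.654 = 0.7112 kJ/s.

0.71 kJ/s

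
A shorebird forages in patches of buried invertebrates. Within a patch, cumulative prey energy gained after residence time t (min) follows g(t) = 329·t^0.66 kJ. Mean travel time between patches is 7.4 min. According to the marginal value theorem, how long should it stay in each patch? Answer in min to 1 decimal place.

14.4 min

By the marginal value theorem, leave when the instantaneous gain rate g'(t) equals the habitat-wide average g(t)/(T + t).
g'(t) = 0.66·329·t^-0.34. Setting 0.66·329·t^-0.34 = 329·t^0.66/(7.4+t) gives 0.66(7.4+t) = t, so 0.34·t = 0.66×7.4.
t* = 0.66×7.4/0.34 = 14.36 min.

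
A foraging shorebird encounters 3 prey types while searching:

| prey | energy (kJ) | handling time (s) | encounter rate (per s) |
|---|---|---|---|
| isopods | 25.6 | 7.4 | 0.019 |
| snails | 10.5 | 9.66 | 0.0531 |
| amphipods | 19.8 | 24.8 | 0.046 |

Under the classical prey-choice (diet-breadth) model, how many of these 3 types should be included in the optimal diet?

E/h in descending order: isopods 3.46, snails 1.09, amphipods 0.798 kJ/s. The optimal diet is the largest prefix of this list for which every included type satisfies E_i/h_i > R on the types above it.
Rate on top 1: 0.4264. snails: 1.09 > 0.4264 → include.
Rate on top 2: 0.6313. amphipods: 0.798 > 0.6313 → include.
Optimal diet: isopods, snails, amphipods — 3 of 3 types.

3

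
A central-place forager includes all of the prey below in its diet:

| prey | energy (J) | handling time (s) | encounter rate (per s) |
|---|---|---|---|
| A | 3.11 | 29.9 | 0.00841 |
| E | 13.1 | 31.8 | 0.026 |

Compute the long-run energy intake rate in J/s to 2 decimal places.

R = (0.00841×3.11 + 0.026×13.1) / (1 + 0.00841×29.9 + 0.026×31.8) = 0.3668/2.078 = 0.1765 J/s.

0.18 J/s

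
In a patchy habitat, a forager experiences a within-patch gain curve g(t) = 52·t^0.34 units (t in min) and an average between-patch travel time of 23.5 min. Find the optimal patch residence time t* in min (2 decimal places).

12.11 min

Maximise g(t)/(T+t): set derivative to zero → g'(t)(T+t) = g(t).
g'(t) = 0.34·52·t^-0.66. Setting 0.34·52·t^-0.66 = 52·t^0.34/(23.5+t) gives 0.34(23.5+t) = t, so 0.66·t = 0.34×23.5.
t* = 0.34×23.5/0.66 = 12.11 min.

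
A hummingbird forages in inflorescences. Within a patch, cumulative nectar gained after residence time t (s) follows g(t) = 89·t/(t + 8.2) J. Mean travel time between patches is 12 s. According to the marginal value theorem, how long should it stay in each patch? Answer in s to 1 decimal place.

By the marginal value theorem, leave when the instantaneous gain rate g'(t) equals the habitat-wide average g(t)/(T + t).
g'(t) = 89·8.2/(t + 8.2)². Setting 89·8.2/(t+8.2)² = 89t/[(t+8.2)(12+t)] gives 8.2(12+t) = t(t+8.2), so t² = 8.2×12 = 98.4.
t* = √98.4 = 9.92 s.

9.9 s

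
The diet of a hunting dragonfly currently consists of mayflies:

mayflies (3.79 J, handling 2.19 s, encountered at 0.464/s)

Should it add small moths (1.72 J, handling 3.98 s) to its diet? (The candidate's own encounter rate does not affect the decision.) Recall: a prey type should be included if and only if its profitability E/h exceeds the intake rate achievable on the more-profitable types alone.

No

Current rate: (0.464×3.79)/(1 + 0.464×2.19) = 0.8722 J/s.
small moths: E/h = 1.72/3.98 = 0.4322 J/s.
Since 0.4322 < R, time spent handling small moths is better spent searching.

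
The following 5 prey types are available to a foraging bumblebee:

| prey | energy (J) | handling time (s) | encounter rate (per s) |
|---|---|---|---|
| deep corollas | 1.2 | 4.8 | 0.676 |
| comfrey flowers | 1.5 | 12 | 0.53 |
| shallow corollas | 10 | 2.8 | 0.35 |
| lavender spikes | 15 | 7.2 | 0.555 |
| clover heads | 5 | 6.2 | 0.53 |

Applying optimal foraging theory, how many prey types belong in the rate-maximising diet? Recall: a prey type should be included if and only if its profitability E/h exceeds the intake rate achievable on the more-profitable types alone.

2

Rank by E/h (J/s): shallow corollas 3.57, lavender spikes 2.08, clover heads 0.806, deep corollas 0.25, comfrey flowers 0.125. Include each in turn until the next type's E/h falls below the running intake rate.
Rate on top 1: 1.768. lavender spikes: 2.08 > 1.768 → include.
Rate on top 2: 1.979. clover heads: 0.806 < 1.979 → exclude; stop.
Optimal diet: shallow corollas, lavender spikes — 2 of 5 types.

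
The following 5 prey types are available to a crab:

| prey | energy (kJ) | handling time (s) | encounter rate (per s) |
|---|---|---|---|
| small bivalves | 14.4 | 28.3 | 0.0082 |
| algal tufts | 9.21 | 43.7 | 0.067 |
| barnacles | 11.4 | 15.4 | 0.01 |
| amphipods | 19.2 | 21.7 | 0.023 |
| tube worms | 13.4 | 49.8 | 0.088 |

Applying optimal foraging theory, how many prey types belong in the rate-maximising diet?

Rank by E/h (kJ/s): amphipods 0.885, barnacles 0.74, small bivalves 0.509, tube worms 0.269, algal tufts 0.211. Include each in turn until the next type's E/h falls below the running intake rate.
Rate on top 1: 0.2946. barnacles: 0.74 > 0.2946 → include.
Rate on top 2: 0.3361. small bivalves: 0.509 > 0.3361 → include.
Rate on top 3: 0.3574. tube worms: 0.269 < 0.3574 → exclude; stop.
Optimal diet: amphipods, barnacles, small bivalves — 3 of 5 types.

3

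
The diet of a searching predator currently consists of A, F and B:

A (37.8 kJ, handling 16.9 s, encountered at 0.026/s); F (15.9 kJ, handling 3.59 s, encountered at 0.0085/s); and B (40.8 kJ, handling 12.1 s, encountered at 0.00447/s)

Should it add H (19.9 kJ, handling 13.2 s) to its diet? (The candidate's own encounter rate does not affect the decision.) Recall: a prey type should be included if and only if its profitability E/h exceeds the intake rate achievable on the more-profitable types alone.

On A, F and B alone, R = ΣλE/(1+Σλh) = 1.3/1.524 = 0.8532 kJ/s.
Profitability of H: 19.9/13.2 = 1.508 kJ/s.
1.508 > 0.8532, so adding H raises the average — include it.

Yes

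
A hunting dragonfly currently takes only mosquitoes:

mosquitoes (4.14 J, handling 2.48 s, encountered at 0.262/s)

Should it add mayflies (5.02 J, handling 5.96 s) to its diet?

Current rate: (0.262×4.14)/(1 + 0.262×2.48) = 0.6575 J/s.
mayflies: E/h = 5.02/5.96 = 0.8423 J/s.
0.8423 > 0.6575, so adding mayflies raises the average — include it.

Yes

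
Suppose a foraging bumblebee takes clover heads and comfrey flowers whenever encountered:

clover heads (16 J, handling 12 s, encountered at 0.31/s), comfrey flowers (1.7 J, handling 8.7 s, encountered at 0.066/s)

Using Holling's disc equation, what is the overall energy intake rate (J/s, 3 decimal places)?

0.958 J/s

R = (0.31×16 + 0.066×1.7) / (1 + 0.31×12 + 0.066×8.7) = 5.072/5.294 = 0.9581 J/s.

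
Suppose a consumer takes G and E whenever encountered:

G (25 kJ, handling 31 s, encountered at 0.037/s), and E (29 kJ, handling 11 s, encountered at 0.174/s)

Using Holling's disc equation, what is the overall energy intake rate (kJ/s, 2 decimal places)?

1.47 kJ/s

R = (0.037×25 + 0.174×29) / (1 + 0.037×31 + 0.174×11) = 5.971/4.061 = 1.47 kJ/s.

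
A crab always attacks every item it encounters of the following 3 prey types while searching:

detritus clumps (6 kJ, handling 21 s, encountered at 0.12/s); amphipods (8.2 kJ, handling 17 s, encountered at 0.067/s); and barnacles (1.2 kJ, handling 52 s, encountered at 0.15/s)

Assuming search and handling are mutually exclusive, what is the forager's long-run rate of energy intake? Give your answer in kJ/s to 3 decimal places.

R = (0.12×6 + 0.067×8.2 + 0.15×1.2) / (1 + 0.12×21 + 0.067×17 + 0.15×52) = 1.449/12.46 = 0.1163 kJ/s.

0.116 kJ/s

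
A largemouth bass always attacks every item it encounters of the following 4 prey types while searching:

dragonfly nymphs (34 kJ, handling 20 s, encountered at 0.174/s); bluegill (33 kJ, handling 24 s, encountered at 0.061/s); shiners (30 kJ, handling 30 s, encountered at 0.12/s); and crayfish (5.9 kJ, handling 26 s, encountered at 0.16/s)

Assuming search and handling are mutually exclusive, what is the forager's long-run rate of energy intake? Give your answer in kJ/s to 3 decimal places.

0.910 kJ/s

R = (0.174×34 + 0.061×33 + 0.12×30 + 0.16×5.9) / (1 + 0.174×20 + 0.061×24 + 0.12×30 + 0.16×26) = 12.47/13.7 = 0.9102 kJ/s.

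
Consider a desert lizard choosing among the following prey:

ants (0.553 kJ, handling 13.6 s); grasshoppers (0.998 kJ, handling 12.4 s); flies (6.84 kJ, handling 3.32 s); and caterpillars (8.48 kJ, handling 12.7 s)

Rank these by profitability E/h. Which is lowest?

ants

Profitability E/h (kJ/s): ants = 0.553/13.6 = 0.0407, grasshoppers = 0.998/12.4 = 0.0805, flies = 6.84/3.32 = 2.06, caterpillars = 8.48/12.7 = 0.668.
Ranked: flies > caterpillars > grasshoppers > ants.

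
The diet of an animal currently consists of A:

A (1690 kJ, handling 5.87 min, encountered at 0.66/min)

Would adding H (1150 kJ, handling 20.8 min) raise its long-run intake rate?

No

Intake rate on the current diet: R = (0.66×1690) / (1 + 0.66×5.87) = 1115/4.874 = 228.8 kJ/min.
Profitability of H: 1150/20.8 = 55.29 kJ/min.
Since 55.29 < R, time spent handling H is better spent searching.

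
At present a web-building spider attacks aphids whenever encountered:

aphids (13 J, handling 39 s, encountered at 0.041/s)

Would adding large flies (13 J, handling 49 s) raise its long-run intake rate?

Yes

Intake rate on the current diet: R = (0.041×13) / (1 + 0.041×39) = 0.533/2.599 = 0.2051 J/s.
large flies: E/h = 13/49 = 0.2653 J/s.
0.2653 > 0.2051, so adding large flies raises the average — include it.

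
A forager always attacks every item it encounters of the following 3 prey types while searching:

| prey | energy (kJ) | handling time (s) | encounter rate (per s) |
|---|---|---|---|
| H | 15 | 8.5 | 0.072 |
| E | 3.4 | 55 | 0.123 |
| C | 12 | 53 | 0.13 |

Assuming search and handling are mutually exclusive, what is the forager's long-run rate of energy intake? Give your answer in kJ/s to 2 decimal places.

0.20 kJ/s

R = (0.072×15 + 0.123×3.4 + 0.13×12) / (1 + 0.072×8.5 + 0.123×55 + 0.13×53) = 3.058/15.27 = 0.2003 kJ/s.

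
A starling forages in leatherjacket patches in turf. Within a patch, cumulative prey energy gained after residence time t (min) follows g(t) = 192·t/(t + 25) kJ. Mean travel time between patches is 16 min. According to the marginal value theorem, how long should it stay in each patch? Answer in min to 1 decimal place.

By the marginal value theorem, leave when the instantaneous gain rate g'(t) equals the habitat-wide average g(t)/(T + t).
g'(t) = 192·25/(t + 25)². Setting 192·25/(t+25)² = 192t/[(t+25)(16+t)] gives 25(16+t) = t(t+25), so t² = 25×16 = 400.
t* = √400 = 20 min.

20.0 min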